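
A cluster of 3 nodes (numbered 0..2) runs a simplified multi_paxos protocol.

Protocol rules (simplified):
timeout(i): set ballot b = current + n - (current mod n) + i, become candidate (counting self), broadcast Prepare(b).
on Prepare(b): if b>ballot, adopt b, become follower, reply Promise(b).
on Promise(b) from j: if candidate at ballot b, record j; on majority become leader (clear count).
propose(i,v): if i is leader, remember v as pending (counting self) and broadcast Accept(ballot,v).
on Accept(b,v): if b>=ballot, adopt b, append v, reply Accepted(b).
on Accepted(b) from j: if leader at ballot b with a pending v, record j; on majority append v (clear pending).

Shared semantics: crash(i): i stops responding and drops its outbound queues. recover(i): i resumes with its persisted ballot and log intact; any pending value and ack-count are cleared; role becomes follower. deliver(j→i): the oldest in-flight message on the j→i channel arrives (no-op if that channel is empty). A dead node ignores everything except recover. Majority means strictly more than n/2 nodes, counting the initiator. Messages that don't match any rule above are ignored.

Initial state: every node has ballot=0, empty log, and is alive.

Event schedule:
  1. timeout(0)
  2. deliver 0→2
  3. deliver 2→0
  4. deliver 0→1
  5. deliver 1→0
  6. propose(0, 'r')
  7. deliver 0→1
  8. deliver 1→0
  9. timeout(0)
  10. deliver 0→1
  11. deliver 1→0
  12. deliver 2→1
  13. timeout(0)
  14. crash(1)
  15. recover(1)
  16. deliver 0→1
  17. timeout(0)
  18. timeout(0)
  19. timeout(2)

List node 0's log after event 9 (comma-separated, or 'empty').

r

after 1 — timeout(0): n0:cand/b3/[-]
after 2 — deliver 0→2: n2:foll/b3/[-]
after 3 — deliver 2→0: n0:lead/b3/[-]
after 4 — deliver 0→1: n1:foll/b3/[-]
after 5 — deliver 1→0: ·
after 6 — propose(0,'r'): ·
after 7 — deliver 0→1: n1:foll/b3/[r]
after 8 — deliver 1→0: n0:lead/b3/[r]
after 9 — timeout(0): n0:cand/b6/[r]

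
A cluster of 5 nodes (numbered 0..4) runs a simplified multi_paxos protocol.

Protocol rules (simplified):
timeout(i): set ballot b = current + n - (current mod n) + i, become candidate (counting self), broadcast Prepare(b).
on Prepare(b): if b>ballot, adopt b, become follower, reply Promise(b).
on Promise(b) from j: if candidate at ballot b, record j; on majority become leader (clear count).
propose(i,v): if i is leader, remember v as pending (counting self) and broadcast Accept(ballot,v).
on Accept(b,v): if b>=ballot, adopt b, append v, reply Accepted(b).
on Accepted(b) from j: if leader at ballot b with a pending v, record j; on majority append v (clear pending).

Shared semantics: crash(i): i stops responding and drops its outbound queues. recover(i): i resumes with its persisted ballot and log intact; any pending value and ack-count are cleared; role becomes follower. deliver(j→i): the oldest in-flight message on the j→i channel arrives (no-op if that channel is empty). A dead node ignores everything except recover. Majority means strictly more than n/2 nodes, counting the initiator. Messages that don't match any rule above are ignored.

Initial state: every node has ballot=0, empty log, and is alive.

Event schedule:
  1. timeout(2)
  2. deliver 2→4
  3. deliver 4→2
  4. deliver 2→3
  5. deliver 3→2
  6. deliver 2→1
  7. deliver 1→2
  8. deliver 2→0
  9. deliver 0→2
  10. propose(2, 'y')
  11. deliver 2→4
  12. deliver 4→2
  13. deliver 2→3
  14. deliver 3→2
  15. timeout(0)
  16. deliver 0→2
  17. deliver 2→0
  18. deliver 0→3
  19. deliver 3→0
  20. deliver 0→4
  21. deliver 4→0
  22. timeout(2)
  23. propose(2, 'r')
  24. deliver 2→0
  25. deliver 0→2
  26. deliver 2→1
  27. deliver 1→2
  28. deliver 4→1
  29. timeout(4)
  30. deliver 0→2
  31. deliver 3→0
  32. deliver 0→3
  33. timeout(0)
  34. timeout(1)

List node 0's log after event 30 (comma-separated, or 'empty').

step 1 timeout(2): 2={cand,b=7,log=-}
step 2 deliver 2→4: 4={foll,b=7,log=-}
step 3 deliver 4→2: —
step 4 deliver 2→3: 3={foll,b=7,log=-}
step 5 deliver 3→2: 2={lead,b=7,log=-}
step 6 deliver 2→1: 1={foll,b=7,log=-}
step 7 deliver 1→2: —
step 8 deliver 2→0: 0={foll,b=7,log=-}
step 9 deliver 0→2: —
step 10 propose(2,'y'): —
step 11 deliver 2→4: 4={foll,b=7,log=y}
step 12 deliver 4→2: —
step 13 deliver 2→3: 3={foll,b=7,log=y}
step 14 deliver 3→2: 2={lead,b=7,log=y}
step 15 timeout(0): 0={cand,b=10,log=-}
step 16 deliver 0→2: 2={foll,b=10,log=y}
step 17 deliver 2→0: —
step 18 deliver 0→3: 3={foll,b=10,log=y}
step 19 deliver 3→0: —
step 20 deliver 0→4: 4={foll,b=10,log=y}
step 21 deliver 4→0: 0={lead,b=10,log=-}
step 22 timeout(2): 2={cand,b=17,log=y}
step 23 propose(2,'r'): —
step 24 deliver 2→0: —
step 25 deliver 0→2: —
step 26 deliver 2→1: 1={foll,b=7,log=y}
step 27 deliver 1→2: —
step 28 deliver 4→1: —
step 29 timeout(4): 4={cand,b=19,log=y}
step 30 deliver 0→2: —

empty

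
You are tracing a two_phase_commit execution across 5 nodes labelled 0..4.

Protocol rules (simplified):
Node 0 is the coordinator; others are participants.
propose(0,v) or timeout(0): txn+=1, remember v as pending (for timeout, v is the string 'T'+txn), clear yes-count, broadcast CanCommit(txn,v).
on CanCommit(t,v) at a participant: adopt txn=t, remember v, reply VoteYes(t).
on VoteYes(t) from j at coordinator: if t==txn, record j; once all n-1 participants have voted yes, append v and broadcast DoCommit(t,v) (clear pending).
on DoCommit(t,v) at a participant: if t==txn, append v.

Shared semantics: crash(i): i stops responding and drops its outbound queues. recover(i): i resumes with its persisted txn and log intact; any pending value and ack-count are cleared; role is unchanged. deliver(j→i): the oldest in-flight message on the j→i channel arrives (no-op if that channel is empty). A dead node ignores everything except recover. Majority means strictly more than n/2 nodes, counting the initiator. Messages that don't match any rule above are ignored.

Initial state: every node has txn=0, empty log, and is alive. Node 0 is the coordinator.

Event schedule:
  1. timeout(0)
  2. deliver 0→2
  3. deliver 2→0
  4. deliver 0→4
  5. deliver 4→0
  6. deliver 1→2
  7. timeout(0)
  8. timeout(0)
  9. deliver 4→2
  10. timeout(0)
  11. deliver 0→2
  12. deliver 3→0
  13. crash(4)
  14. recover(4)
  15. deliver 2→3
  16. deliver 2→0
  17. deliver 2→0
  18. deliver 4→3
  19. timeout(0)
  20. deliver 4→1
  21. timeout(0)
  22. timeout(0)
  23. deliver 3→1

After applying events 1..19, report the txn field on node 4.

[1] timeout(0) → N0(coor t1 [-])
[2] deliver 0→2 → N2(part t1 [-])
[3] deliver 2→0 → ∅
[4] deliver 0→4 → N4(part t1 [-])
[5] deliver 4→0 → ∅
[6] deliver 1→2 → ∅
[7] timeout(0) → N0(coor t2 [-])
[8] timeout(0) → N0(coor t3 [-])
[9] deliver 4→2 → ∅
[10] timeout(0) → N0(coor t4 [-])
[11] deliver 0→2 → N2(part t2 [-])
[12] deliver 3→0 → ∅
[13] crash(4) → N4(✗part t1 [-])
[14] recover(4) → N4(part t1 [-])
[15] deliver 2→3 → ∅
[16] deliver 2→0 → ∅
[17] deliver 2→0 → ∅
[18] deliver 4→3 → ∅
[19] timeout(0) → N0(coor t5 [-])

1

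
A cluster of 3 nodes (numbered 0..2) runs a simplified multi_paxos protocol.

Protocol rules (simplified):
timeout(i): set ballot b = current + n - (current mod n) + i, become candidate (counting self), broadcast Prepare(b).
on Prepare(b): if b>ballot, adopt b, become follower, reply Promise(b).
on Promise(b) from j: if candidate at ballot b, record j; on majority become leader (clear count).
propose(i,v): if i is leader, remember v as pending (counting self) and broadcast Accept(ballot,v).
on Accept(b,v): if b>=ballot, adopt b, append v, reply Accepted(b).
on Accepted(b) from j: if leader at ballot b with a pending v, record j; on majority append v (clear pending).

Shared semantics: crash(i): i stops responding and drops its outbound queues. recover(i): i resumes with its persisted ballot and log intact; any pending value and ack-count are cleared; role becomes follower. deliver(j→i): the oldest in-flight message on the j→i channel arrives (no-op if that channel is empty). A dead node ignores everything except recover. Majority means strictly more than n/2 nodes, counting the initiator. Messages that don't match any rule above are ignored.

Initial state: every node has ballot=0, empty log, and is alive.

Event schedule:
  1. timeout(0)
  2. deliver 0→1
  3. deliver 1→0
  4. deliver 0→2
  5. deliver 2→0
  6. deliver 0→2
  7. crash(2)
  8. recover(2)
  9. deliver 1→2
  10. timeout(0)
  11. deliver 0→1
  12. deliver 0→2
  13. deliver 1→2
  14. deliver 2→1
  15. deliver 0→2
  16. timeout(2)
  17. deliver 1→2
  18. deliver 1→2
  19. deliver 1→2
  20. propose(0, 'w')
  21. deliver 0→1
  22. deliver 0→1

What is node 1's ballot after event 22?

after 1 — timeout(0): n0:cand/b3/[-]
after 2 — deliver 0→1: n1:foll/b3/[-]
after 3 — deliver 1→0: n0:lead/b3/[-]
after 4 — deliver 0→2: n2:foll/b3/[-]
after 5 — deliver 2→0: ·
after 6 — deliver 0→2: ·
after 7 — crash(2): n2:✗foll/b3/[-]
after 8 — recover(2): n2:foll/b3/[-]
after 9 — deliver 1→2: ·
after 10 — timeout(0): n0:cand/b6/[-]
after 11 — deliver 0→1: n1:foll/b6/[-]
after 12 — deliver 0→2: n2:foll/b6/[-]
after 13 — deliver 1→2: ·
after 14 — deliver 2→1: ·
after 15 — deliver 0→2: ·
after 16 — timeout(2): n2:cand/b11/[-]
after 17 — deliver 1→2: ·
after 18 — deliver 1→2: ·
after 19 — deliver 1→2: ·
after 20 — propose(0,'w'): ·
after 21 — deliver 0→1: ·
after 22 — deliver 0→1: ·

6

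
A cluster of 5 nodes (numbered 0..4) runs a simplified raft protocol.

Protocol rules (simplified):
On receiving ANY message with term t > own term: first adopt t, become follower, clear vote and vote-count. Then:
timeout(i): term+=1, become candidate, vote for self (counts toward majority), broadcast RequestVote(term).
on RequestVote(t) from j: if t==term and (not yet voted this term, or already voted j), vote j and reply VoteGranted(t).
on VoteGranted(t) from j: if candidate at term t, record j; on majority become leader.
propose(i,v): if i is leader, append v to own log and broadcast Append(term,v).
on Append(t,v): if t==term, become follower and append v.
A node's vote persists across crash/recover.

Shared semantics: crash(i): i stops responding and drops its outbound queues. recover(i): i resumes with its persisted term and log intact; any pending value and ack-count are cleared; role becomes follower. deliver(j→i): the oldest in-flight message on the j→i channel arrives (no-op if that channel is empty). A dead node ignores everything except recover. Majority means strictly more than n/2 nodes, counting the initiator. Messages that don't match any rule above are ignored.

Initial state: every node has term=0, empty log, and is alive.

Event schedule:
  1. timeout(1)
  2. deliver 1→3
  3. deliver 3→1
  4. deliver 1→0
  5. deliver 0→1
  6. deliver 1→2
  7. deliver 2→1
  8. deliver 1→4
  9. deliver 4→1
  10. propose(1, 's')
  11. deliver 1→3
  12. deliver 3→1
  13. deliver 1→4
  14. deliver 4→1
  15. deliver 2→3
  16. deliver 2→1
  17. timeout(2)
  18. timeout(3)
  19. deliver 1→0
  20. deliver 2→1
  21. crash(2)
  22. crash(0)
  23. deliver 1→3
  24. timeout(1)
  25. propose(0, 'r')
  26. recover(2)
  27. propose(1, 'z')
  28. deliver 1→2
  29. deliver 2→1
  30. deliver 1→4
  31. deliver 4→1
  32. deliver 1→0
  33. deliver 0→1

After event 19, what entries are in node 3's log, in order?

1. timeout(1):  <1:cand t1 ->
2. deliver 1→3:  <3:foll t1 ->
3. deliver 3→1:  nop
4. deliver 1→0:  <0:foll t1 ->
5. deliver 0→1:  <1:lead t1 ->
6. deliver 1→2:  <2:foll t1 ->
7. deliver 2→1:  nop
8. deliver 1→4:  <4:foll t1 ->
9. deliver 4→1:  nop
10. propose(1,'s'):  <1:lead t1 s>
11. deliver 1→3:  <3:foll t1 s>
12. deliver 3→1:  nop
13. deliver 1→4:  <4:foll t1 s>
14. deliver 4→1:  nop
15. deliver 2→3:  nop
16. deliver 2→1:  nop
17. timeout(2):  <2:cand t2 ->
18. timeout(3):  <3:cand t2 s>
19. deliver 1→0:  <0:foll t1 s>

s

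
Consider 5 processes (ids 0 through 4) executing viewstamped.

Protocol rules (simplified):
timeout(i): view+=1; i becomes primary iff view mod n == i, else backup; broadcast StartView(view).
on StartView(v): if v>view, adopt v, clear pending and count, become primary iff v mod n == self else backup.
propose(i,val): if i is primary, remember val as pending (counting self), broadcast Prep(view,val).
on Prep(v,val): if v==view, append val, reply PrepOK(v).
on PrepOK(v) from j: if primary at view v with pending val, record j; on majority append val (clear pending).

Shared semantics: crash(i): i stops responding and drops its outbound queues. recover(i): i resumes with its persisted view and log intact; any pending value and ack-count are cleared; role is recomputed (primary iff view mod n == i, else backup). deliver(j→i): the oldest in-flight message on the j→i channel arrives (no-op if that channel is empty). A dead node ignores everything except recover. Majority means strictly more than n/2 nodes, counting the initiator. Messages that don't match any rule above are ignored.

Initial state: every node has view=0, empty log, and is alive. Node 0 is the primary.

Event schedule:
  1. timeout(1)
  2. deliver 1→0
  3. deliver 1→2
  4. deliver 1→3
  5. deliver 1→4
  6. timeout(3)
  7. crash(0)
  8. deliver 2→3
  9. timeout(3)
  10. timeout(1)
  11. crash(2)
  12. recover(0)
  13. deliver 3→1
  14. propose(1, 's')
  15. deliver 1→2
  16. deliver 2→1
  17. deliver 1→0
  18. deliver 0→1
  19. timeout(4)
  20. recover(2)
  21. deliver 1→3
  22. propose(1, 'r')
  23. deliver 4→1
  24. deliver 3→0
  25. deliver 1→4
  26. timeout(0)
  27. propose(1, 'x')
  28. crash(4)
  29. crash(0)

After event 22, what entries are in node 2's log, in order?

after 1 — timeout(1): n1:prim/v1/[-]
after 2 — deliver 1→0: n0:back/v1/[-]
after 3 — deliver 1→2: n2:back/v1/[-]
after 4 — deliver 1→3: n3:back/v1/[-]
after 5 — deliver 1→4: n4:back/v1/[-]
after 6 — timeout(3): n3:back/v2/[-]
after 7 — crash(0): n0:✗back/v1/[-]
after 8 — deliver 2→3: ·
after 9 — timeout(3): n3:prim/v3/[-]
after 10 — timeout(1): n1:back/v2/[-]
after 11 — crash(2): n2:✗back/v1/[-]
after 12 — recover(0): n0:back/v1/[-]
after 13 — deliver 3→1: ·
after 14 — propose(1,'s'): ·
after 15 — deliver 1→2: ·
after 16 — deliver 2→1: ·
after 17 — deliver 1→0: n0:back/v2/[-]
after 18 — deliver 0→1: ·
after 19 — timeout(4): n4:back/v2/[-]
after 20 — recover(2): n2:back/v1/[-]
after 21 — deliver 1→3: ·
after 22 — propose(1,'r'): ·

empty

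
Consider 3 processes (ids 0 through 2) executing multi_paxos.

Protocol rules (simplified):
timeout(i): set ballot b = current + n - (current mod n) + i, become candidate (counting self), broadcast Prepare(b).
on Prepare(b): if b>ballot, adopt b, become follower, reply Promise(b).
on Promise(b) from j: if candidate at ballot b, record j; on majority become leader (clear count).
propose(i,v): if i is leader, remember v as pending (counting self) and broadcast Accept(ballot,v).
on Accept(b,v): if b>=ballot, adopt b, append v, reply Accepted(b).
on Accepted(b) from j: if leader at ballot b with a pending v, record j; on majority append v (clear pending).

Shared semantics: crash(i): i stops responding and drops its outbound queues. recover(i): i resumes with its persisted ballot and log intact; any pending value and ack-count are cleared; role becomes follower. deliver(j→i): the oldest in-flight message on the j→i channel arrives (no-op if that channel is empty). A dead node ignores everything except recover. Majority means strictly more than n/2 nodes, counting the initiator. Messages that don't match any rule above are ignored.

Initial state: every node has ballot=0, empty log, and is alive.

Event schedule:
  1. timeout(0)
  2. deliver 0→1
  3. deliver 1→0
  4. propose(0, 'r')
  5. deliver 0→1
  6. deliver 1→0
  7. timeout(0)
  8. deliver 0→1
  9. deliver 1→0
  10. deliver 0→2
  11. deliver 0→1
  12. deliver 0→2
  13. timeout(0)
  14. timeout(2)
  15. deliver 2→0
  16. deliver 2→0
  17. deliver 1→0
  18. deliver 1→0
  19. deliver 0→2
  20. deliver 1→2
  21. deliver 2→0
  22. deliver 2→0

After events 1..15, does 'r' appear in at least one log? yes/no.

yes

1. timeout(0):  <0:cand b3 ->
2. deliver 0→1:  <1:foll b3 ->
3. deliver 1→0:  <0:lead b3 ->
4. propose(0,'r'):  nop
5. deliver 0→1:  <1:foll b3 r>
6. deliver 1→0:  <0:lead b3 r>
7. timeout(0):  <0:cand b6 r>
8. deliver 0→1:  <1:foll b6 r>
9. deliver 1→0:  <0:lead b6 r>
10. deliver 0→2:  <2:foll b3 ->
11. deliver 0→1:  nop
12. deliver 0→2:  <2:foll b3 r>
13. timeout(0):  <0:cand b9 r>
14. timeout(2):  <2:cand b8 r>
15. deliver 2→0:  nop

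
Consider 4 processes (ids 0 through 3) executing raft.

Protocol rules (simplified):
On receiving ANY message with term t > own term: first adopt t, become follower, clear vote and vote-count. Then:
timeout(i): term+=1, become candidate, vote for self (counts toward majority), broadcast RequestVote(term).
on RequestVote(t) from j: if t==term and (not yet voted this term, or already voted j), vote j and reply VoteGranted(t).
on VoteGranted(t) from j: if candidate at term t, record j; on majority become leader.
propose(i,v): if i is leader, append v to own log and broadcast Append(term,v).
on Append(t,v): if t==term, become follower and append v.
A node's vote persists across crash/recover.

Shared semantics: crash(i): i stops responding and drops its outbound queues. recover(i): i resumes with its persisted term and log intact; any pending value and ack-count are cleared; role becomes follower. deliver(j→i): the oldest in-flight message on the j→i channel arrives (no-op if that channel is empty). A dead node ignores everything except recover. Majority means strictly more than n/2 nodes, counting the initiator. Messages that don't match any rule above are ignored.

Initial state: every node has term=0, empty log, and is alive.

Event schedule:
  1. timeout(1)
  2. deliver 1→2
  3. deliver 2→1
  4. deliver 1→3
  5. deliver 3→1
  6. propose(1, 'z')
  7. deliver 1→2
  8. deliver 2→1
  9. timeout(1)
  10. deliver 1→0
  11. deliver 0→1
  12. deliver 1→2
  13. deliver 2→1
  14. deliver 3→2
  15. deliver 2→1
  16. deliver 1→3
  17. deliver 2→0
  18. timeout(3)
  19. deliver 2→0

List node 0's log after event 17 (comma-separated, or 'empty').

e1 timeout(1): 1[cand,t=1,-]
e2 deliver 1→2: 2[foll,t=1,-]
e3 deliver 2→1: ·
e4 deliver 1→3: 3[foll,t=1,-]
e5 deliver 3→1: 1[lead,t=1,-]
e6 propose(1,'z'): 1[lead,t=1,z]
e7 deliver 1→2: 2[foll,t=1,z]
e8 deliver 2→1: ·
e9 timeout(1): 1[cand,t=2,z]
e10 deliver 1→0: 0[foll,t=1,-]
e11 deliver 0→1: ·
e12 deliver 1→2: 2[foll,t=2,z]
e13 deliver 2→1: ·
e14 deliver 3→2: ·
e15 deliver 2→1: ·
e16 deliver 1→3: 3[foll,t=1,z]
e17 deliver 2→0: ·

empty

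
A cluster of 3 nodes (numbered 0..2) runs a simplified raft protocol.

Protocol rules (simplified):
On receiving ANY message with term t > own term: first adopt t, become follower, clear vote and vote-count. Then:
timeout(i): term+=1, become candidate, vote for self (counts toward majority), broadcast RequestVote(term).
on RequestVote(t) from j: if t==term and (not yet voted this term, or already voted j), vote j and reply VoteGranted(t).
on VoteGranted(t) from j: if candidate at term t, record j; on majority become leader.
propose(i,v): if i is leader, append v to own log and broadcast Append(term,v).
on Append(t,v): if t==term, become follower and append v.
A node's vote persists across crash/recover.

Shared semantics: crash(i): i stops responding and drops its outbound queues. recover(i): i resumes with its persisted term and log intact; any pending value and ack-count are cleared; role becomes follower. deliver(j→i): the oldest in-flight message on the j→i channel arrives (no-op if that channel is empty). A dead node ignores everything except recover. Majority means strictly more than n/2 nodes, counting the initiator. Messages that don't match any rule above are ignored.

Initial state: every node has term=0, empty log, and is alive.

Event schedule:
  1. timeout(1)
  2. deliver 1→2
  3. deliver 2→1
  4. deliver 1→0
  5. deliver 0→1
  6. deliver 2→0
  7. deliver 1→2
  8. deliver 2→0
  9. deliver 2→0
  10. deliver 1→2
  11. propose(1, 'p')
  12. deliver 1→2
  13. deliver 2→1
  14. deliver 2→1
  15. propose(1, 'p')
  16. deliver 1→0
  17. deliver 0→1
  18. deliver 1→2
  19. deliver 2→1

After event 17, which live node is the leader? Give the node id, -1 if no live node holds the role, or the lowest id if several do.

[1] timeout(1) → N1(cand t1 [-])
[2] deliver 1→2 → N2(foll t1 [-])
[3] deliver 2→1 → N1(lead t1 [-])
[4] deliver 1→0 → N0(foll t1 [-])
[5] deliver 0→1 → ∅
[6] deliver 2→0 → ∅
[7] deliver 1→2 → ∅
[8] deliver 2→0 → ∅
[9] deliver 2→0 → ∅
[10] deliver 1→2 → ∅
[11] propose(1,'p') → N1(lead t1 [p])
[12] deliver 1→2 → N2(foll t1 [p])
[13] deliver 2→1 → ∅
[14] deliver 2→1 → ∅
[15] propose(1,'p') → N1(lead t1 [p,p])
[16] deliver 1→0 → N0(foll t1 [p])
[17] deliver 0→1 → ∅

1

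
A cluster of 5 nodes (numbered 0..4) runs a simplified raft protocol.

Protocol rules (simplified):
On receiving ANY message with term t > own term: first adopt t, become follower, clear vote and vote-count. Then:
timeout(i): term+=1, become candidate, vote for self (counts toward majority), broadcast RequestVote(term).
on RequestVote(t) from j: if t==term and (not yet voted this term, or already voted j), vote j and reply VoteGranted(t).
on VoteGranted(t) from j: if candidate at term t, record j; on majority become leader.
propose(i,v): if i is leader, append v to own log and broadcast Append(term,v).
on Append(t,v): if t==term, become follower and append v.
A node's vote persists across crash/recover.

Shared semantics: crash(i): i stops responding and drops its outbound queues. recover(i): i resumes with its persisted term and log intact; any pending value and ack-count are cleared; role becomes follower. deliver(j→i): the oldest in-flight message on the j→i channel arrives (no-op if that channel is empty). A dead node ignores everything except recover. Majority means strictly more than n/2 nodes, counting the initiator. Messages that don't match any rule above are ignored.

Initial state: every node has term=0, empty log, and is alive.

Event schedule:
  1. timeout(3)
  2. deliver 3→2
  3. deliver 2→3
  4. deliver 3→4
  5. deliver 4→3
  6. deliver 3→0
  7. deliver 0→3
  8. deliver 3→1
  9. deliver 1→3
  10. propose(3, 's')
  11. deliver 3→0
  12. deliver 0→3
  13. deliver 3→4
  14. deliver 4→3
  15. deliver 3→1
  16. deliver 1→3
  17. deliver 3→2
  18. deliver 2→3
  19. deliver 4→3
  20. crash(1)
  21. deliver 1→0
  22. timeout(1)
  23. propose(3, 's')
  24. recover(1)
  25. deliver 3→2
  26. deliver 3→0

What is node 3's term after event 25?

step 1 timeout(3): 3={cand,t=1,log=-}
step 2 deliver 3→2: 2={foll,t=1,log=-}
step 3 deliver 2→3: —
step 4 deliver 3→4: 4={foll,t=1,log=-}
step 5 deliver 4→3: 3={lead,t=1,log=-}
step 6 deliver 3→0: 0={foll,t=1,log=-}
step 7 deliver 0→3: —
step 8 deliver 3→1: 1={foll,t=1,log=-}
step 9 deliver 1→3: —
step 10 propose(3,'s'): 3={lead,t=1,log=s}
step 11 deliver 3→0: 0={foll,t=1,log=s}
step 12 deliver 0→3: —
step 13 deliver 3→4: 4={foll,t=1,log=s}
step 14 deliver 4→3: —
step 15 deliver 3→1: 1={foll,t=1,log=s}
step 16 deliver 1→3: —
step 17 deliver 3→2: 2={foll,t=1,log=s}
step 18 deliver 2→3: —
step 19 deliver 4→3: —
step 20 crash(1): 1={✗foll,t=1,log=s}
step 21 deliver 1→0: —
step 22 timeout(1): —
step 23 propose(3,'s'): 3={lead,t=1,log=s,s}
step 24 recover(1): 1={foll,t=1,log=s}
step 25 deliver 3→2: 2={foll,t=1,log=s,s}

1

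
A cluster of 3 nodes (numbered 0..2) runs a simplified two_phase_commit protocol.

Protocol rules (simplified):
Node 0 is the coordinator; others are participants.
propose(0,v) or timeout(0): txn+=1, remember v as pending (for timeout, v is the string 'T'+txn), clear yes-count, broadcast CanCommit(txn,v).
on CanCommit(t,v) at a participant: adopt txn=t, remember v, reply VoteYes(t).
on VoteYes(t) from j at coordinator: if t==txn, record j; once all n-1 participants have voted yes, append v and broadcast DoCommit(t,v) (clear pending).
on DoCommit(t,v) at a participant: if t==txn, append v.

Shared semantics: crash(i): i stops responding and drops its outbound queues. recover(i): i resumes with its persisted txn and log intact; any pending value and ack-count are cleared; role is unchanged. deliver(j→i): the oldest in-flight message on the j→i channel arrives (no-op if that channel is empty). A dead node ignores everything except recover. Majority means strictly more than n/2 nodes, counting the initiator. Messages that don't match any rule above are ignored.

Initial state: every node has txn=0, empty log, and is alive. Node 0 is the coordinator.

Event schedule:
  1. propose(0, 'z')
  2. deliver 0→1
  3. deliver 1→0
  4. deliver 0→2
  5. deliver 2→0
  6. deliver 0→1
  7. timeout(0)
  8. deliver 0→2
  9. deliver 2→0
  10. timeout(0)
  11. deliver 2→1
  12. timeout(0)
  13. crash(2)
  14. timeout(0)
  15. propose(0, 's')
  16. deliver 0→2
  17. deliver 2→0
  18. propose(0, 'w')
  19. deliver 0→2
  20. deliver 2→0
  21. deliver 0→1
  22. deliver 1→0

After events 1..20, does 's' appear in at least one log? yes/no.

no

1. propose(0,'z'):  <0:coor t1 ->
2. deliver 0→1:  <1:part t1 ->
3. deliver 1→0:  nop
4. deliver 0→2:  <2:part t1 ->
5. deliver 2→0:  <0:coor t1 z>
6. deliver 0→1:  <1:part t1 z>
7. timeout(0):  <0:coor t2 z>
8. deliver 0→2:  <2:part t1 z>
9. deliver 2→0:  nop
10. timeout(0):  <0:coor t3 z>
11. deliver 2→1:  nop
12. timeout(0):  <0:coor t4 z>
13. crash(2):  <2:✗part t1 z>
14. timeout(0):  <0:coor t5 z>
15. propose(0,'s'):  <0:coor t6 z>
16. deliver 0→2:  nop
17. deliver 2→0:  nop
18. propose(0,'w'):  <0:coor t7 z>
19. deliver 0→2:  nop
20. deliver 2→0:  nop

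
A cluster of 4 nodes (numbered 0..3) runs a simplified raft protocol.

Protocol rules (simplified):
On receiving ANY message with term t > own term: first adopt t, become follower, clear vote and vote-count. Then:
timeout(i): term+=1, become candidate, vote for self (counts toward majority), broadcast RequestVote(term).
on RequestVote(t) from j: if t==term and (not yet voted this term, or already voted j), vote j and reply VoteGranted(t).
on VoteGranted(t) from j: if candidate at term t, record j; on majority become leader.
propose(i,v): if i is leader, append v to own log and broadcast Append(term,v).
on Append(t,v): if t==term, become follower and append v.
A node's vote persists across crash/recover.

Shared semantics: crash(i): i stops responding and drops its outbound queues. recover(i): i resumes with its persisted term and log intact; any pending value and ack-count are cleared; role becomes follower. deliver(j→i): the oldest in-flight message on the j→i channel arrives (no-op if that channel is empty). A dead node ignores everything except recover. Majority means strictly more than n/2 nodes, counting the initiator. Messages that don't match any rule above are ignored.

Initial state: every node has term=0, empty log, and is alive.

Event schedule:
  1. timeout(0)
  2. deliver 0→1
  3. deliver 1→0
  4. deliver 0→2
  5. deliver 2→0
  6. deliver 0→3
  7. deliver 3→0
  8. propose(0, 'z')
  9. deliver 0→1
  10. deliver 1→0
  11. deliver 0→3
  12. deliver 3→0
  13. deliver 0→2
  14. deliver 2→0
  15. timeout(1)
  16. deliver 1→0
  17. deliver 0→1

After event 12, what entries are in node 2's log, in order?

1. timeout(0):  <0:cand t1 ->
2. deliver 0→1:  <1:foll t1 ->
3. deliver 1→0:  nop
4. deliver 0→2:  <2:foll t1 ->
5. deliver 2→0:  <0:lead t1 ->
6. deliver 0→3:  <3:foll t1 ->
7. deliver 3→0:  nop
8. propose(0,'z'):  <0:lead t1 z>
9. deliver 0→1:  <1:foll t1 z>
10. deliver 1→0:  nop
11. deliver 0→3:  <3:foll t1 z>
12. deliver 3→0:  nop

empty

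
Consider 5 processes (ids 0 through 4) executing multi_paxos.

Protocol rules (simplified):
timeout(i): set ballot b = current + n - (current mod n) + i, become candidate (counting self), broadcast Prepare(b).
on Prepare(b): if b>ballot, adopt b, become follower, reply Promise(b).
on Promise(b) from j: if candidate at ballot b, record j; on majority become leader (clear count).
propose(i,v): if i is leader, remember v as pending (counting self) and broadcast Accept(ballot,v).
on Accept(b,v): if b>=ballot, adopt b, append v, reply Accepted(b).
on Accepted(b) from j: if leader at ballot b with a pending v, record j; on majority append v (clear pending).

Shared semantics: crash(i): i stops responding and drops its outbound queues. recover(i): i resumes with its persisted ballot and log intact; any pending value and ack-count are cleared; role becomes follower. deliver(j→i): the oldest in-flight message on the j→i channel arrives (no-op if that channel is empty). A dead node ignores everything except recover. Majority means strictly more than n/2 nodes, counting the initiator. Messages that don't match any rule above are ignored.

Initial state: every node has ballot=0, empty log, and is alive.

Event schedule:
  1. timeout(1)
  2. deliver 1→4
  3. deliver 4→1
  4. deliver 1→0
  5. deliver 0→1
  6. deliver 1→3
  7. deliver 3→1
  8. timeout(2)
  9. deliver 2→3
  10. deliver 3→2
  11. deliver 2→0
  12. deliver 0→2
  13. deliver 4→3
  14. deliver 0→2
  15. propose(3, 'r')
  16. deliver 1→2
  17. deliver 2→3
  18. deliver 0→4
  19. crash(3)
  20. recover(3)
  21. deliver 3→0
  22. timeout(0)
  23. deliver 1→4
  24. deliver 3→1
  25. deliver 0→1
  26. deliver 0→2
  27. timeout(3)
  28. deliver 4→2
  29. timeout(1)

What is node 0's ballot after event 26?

step 1 timeout(1): 1={cand,b=6,log=-}
step 2 deliver 1→4: 4={foll,b=6,log=-}
step 3 deliver 4→1: —
step 4 deliver 1→0: 0={foll,b=6,log=-}
step 5 deliver 0→1: 1={lead,b=6,log=-}
step 6 deliver 1→3: 3={foll,b=6,log=-}
step 7 deliver 3→1: —
step 8 timeout(2): 2={cand,b=7,log=-}
step 9 deliver 2→3: 3={foll,b=7,log=-}
step 10 deliver 3→2: —
step 11 deliver 2→0: 0={foll,b=7,log=-}
step 12 deliver 0→2: 2={lead,b=7,log=-}
step 13 deliver 4→3: —
step 14 deliver 0→2: —
step 15 propose(3,'r'): —
step 16 deliver 1→2: —
step 17 deliver 2→3: —
step 18 deliver 0→4: —
step 19 crash(3): 3={✗foll,b=7,log=-}
step 20 recover(3): 3={foll,b=7,log=-}
step 21 deliver 3→0: —
step 22 timeout(0): 0={cand,b=10,log=-}
step 23 deliver 1→4: —
step 24 deliver 3→1: —
step 25 deliver 0→1: 1={foll,b=10,log=-}
step 26 deliver 0→2: 2={foll,b=10,log=-}

10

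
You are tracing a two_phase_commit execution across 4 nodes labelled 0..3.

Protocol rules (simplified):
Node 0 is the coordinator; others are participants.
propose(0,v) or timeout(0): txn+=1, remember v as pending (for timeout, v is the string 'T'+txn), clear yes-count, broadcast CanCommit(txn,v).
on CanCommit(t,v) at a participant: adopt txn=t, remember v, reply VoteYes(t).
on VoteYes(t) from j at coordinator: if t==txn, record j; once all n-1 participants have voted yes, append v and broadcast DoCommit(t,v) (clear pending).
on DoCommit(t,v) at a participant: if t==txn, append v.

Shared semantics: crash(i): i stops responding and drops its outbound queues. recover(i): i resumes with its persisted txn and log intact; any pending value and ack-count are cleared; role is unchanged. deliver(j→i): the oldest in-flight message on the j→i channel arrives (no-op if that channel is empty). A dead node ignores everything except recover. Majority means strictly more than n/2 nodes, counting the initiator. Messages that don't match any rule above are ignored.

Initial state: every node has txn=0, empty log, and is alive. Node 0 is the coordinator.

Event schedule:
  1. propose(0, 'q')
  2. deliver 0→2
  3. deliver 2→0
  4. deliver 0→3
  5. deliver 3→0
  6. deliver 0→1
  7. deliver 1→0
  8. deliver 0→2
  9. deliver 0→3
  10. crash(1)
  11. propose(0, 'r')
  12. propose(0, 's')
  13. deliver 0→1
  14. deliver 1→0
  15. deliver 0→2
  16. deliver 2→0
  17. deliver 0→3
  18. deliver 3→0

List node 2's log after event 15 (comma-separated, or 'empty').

q

[1] propose(0,'q') → N0(coor t1 [-])
[2] deliver 0→2 → N2(part t1 [-])
[3] deliver 2→0 → ∅
[4] deliver 0→3 → N3(part t1 [-])
[5] deliver 3→0 → ∅
[6] deliver 0→1 → N1(part t1 [-])
[7] deliver 1→0 → N0(coor t1 [q])
[8] deliver 0→2 → N2(part t1 [q])
[9] deliver 0→3 → N3(part t1 [q])
[10] crash(1) → N1(✗part t1 [-])
[11] propose(0,'r') → N0(coor t2 [q])
[12] propose(0,'s') → N0(coor t3 [q])
[13] deliver 0→1 → ∅
[14] deliver 1→0 → ∅
[15] deliver 0→2 → N2(part t2 [q])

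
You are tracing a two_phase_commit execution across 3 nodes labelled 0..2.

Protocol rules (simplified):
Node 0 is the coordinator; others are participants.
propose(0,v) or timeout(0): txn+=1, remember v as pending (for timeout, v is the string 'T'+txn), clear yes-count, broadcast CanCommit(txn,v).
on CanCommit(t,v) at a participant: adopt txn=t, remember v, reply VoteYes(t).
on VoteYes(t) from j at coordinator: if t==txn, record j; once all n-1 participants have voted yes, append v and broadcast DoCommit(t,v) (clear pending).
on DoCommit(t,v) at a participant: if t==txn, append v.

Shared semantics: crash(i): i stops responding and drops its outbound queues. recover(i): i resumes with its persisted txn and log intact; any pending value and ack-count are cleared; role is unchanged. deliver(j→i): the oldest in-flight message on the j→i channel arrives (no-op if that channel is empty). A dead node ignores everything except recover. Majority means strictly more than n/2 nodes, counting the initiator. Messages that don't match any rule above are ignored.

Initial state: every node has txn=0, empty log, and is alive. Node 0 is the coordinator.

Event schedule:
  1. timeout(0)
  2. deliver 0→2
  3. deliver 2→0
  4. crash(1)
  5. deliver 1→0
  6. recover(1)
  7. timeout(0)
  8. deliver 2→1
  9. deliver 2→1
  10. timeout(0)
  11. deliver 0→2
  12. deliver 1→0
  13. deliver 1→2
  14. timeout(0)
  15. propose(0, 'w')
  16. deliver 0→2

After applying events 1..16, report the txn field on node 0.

1. timeout(0):  <0:coor t1 ->
2. deliver 0→2:  <2:part t1 ->
3. deliver 2→0:  nop
4. crash(1):  <1:✗part t0 ->
5. deliver 1→0:  nop
6. recover(1):  <1:part t0 ->
7. timeout(0):  <0:coor t2 ->
8. deliver 2→1:  nop
9. deliver 2→1:  nop
10. timeout(0):  <0:coor t3 ->
11. deliver 0→2:  <2:part t2 ->
12. deliver 1→0:  nop
13. deliver 1→2:  nop
14. timeout(0):  <0:coor t4 ->
15. propose(0,'w'):  <0:coor t5 ->
16. deliver 0→2:  <2:part t3 ->

5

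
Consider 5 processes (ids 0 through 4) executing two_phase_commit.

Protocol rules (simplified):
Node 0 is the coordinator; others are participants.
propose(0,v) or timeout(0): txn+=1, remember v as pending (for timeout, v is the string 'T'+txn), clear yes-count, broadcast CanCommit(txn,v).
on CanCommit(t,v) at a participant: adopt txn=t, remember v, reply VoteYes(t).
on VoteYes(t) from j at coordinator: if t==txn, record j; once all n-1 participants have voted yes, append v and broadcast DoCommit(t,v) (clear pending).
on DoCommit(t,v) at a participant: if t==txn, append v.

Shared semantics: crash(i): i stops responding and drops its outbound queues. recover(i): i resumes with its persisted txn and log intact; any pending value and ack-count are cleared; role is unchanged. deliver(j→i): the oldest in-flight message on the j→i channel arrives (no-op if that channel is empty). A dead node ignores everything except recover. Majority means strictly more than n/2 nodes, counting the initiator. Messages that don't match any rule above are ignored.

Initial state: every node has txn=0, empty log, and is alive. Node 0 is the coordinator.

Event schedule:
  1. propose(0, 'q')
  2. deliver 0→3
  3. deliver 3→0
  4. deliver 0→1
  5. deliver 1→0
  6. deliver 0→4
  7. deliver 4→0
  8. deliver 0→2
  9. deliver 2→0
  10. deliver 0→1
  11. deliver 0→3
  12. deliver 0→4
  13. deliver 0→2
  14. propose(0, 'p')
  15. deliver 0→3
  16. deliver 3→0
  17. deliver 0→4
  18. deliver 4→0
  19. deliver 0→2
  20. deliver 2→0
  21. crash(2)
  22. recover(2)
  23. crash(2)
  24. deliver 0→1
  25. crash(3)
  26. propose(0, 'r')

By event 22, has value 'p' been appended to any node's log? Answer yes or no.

[1] propose(0,'q') → N0(coor t1 [-])
[2] deliver 0→3 → N3(part t1 [-])
[3] deliver 3→0 → ∅
[4] deliver 0→1 → N1(part t1 [-])
[5] deliver 1→0 → ∅
[6] deliver 0→4 → N4(part t1 [-])
[7] deliver 4→0 → ∅
[8] deliver 0→2 → N2(part t1 [-])
[9] deliver 2→0 → N0(coor t1 [q])
[10] deliver 0→1 → N1(part t1 [q])
[11] deliver 0→3 → N3(part t1 [q])
[12] deliver 0→4 → N4(part t1 [q])
[13] deliver 0→2 → N2(part t1 [q])
[14] propose(0,'p') → N0(coor t2 [q])
[15] deliver 0→3 → N3(part t2 [q])
[16] deliver 3→0 → ∅
[17] deliver 0→4 → N4(part t2 [q])
[18] deliver 4→0 → ∅
[19] deliver 0→2 → N2(part t2 [q])
[20] deliver 2→0 → ∅
[21] crash(2) → N2(✗part t2 [q])
[22] recover(2) → N2(part t2 [q])

no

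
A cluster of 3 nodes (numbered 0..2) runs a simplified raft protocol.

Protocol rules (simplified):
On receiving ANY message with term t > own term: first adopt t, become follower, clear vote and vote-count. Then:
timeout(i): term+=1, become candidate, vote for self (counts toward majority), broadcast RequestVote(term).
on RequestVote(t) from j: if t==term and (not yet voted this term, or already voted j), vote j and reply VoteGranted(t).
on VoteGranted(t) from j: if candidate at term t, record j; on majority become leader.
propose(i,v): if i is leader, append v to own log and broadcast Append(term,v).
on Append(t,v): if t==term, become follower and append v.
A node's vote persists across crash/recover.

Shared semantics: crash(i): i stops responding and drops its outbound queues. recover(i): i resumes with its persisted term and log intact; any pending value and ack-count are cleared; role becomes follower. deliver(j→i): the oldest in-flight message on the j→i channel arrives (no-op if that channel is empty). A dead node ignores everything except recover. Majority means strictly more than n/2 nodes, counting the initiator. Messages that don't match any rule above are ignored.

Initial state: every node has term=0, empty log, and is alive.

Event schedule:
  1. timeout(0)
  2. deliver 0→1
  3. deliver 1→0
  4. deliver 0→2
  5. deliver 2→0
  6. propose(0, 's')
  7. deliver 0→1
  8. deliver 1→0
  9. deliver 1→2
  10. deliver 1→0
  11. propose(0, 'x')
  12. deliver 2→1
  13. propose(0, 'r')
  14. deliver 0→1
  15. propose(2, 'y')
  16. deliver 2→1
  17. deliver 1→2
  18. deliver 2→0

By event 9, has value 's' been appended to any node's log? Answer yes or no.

yes

1. timeout(0):  <0:cand t1 ->
2. deliver 0→1:  <1:foll t1 ->
3. deliver 1→0:  <0:lead t1 ->
4. deliver 0→2:  <2:foll t1 ->
5. deliver 2→0:  nop
6. propose(0,'s'):  <0:lead t1 s>
7. deliver 0→1:  <1:foll t1 s>
8. deliver 1→0:  nop
9. deliver 1→2:  nop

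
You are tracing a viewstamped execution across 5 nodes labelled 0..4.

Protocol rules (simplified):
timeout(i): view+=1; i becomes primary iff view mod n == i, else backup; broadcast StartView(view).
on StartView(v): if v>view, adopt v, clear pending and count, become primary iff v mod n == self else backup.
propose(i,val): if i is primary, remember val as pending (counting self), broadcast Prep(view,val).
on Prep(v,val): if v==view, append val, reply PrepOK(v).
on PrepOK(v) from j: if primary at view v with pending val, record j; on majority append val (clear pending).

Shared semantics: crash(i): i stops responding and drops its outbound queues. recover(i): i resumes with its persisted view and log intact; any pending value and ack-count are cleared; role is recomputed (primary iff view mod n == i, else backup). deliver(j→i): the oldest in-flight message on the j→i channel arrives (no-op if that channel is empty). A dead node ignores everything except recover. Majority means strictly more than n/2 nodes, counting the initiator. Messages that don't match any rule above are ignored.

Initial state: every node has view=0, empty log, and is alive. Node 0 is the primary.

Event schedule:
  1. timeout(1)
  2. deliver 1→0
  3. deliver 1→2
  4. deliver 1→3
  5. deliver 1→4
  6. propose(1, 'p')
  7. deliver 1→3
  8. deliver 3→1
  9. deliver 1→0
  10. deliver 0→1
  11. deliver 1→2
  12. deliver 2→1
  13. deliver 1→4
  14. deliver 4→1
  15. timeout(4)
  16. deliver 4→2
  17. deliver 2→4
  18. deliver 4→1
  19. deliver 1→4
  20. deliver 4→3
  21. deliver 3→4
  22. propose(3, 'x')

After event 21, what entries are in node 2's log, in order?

1. timeout(1):  <1:prim v1 ->
2. deliver 1→0:  <0:back v1 ->
3. deliver 1→2:  <2:back v1 ->
4. deliver 1→3:  <3:back v1 ->
5. deliver 1→4:  <4:back v1 ->
6. propose(1,'p'):  nop
7. deliver 1→3:  <3:back v1 p>
8. deliver 3→1:  nop
9. deliver 1→0:  <0:back v1 p>
10. deliver 0→1:  <1:prim v1 p>
11. deliver 1→2:  <2:back v1 p>
12. deliver 2→1:  nop
13. deliver 1→4:  <4:back v1 p>
14. deliver 4→1:  nop
15. timeout(4):  <4:back v2 p>
16. deliver 4→2:  <2:prim v2 p>
17. deliver 2→4:  nop
18. deliver 4→1:  <1:back v2 p>
19. deliver 1→4:  nop
20. deliver 4→3:  <3:back v2 p>
21. deliver 3→4:  nop

p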